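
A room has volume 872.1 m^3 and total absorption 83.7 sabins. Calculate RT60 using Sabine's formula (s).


Given values:
  V = 872.1 m^3
  A = 83.7 sabins
Formula: RT60 = 0.161 * V / A
Numerator: 0.161 * 872.1 = 140.4081
RT60 = 140.4081 / 83.7 = 1.678

1.678 s


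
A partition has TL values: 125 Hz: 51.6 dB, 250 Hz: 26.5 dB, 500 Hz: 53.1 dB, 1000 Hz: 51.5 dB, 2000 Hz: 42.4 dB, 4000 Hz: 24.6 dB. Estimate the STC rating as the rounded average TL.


Given TL values at each frequency:
  125 Hz: 51.6 dB
  250 Hz: 26.5 dB
  500 Hz: 53.1 dB
  1000 Hz: 51.5 dB
  2000 Hz: 42.4 dB
  4000 Hz: 24.6 dB
Formula: STC ~ round(average of TL values)
Sum = 51.6 + 26.5 + 53.1 + 51.5 + 42.4 + 24.6 = 249.7
Average = 249.7 / 6 = 41.62
Rounded: 42

42


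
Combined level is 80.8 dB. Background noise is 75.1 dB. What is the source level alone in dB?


Given values:
  L_total = 80.8 dB, L_bg = 75.1 dB
Formula: L_source = 10 * log10(10^(L_total/10) - 10^(L_bg/10))
Convert to linear:
  10^(80.8/10) = 120226443.4617
  10^(75.1/10) = 32359365.693
Difference: 120226443.4617 - 32359365.693 = 87867077.7687
L_source = 10 * log10(87867077.7687) = 79.44

79.44 dB


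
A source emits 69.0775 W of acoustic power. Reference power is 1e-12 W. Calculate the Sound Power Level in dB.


Given values:
  W = 69.0775 W
  W_ref = 1e-12 W
Formula: SWL = 10 * log10(W / W_ref)
Compute ratio: W / W_ref = 69077500000000
Compute log10: log10(69077500000000) = 13.839337
Multiply: SWL = 10 * 13.839337 = 138.39

138.39 dB


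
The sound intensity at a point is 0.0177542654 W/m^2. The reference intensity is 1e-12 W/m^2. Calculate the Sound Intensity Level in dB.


Given values:
  I = 0.0177542654 W/m^2
  I_ref = 1e-12 W/m^2
Formula: SIL = 10 * log10(I / I_ref)
Compute ratio: I / I_ref = 17754265400
Compute log10: log10(17754265400) = 10.249303
Multiply: SIL = 10 * 10.249303 = 102.49

102.49 dB


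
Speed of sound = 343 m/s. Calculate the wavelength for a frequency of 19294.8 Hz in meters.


Given values:
  c = 343 m/s, f = 19294.8 Hz
Formula: lambda = c / f
lambda = 343 / 19294.8
lambda = 0.0178

0.0178 m


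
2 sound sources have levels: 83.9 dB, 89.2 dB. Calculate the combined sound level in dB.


Formula: L_total = 10 * log10( sum(10^(Li/10)) )
  Source 1: 10^(83.9/10) = 245470891.5685
  Source 2: 10^(89.2/10) = 831763771.1027
Sum of linear values = 1077234662.6712
L_total = 10 * log10(1077234662.6712) = 90.32

90.32 dB


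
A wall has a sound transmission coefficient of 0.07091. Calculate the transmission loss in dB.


Given values:
  tau = 0.07091
Formula: TL = 10 * log10(1 / tau)
Compute 1 / tau = 1 / 0.07091 = 14.1024
Compute log10(14.1024) = 1.149293
TL = 10 * 1.149293 = 11.49

11.49 dB


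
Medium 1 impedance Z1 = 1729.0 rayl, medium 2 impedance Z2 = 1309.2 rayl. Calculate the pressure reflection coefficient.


Given values:
  Z1 = 1729.0 rayl, Z2 = 1309.2 rayl
Formula: R = (Z2 - Z1) / (Z2 + Z1)
Numerator: Z2 - Z1 = 1309.2 - 1729.0 = -419.8
Denominator: Z2 + Z1 = 1309.2 + 1729.0 = 3038.2
R = -419.8 / 3038.2 = -0.1382

-0.1382


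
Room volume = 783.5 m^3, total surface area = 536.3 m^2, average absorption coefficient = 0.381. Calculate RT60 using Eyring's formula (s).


Given values:
  V = 783.5 m^3, S = 536.3 m^2, alpha = 0.381
Formula: RT60 = 0.161 * V / (-S * ln(1 - alpha))
Compute ln(1 - 0.381) = ln(0.619) = -0.47965
Denominator: -536.3 * -0.47965 = 257.2363
Numerator: 0.161 * 783.5 = 126.1435
RT60 = 126.1435 / 257.2363 = 0.49

0.49 s


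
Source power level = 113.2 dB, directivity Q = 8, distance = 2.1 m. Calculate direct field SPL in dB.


Given values:
  Lw = 113.2 dB, Q = 8, r = 2.1 m
Formula: SPL = Lw + 10 * log10(Q / (4 * pi * r^2))
Compute 4 * pi * r^2 = 4 * pi * 2.1^2 = 55.4177
Compute Q / denom = 8 / 55.4177 = 0.14435821
Compute 10 * log10(0.14435821) = -8.4056
SPL = 113.2 + (-8.4056) = 104.79

104.79 dB


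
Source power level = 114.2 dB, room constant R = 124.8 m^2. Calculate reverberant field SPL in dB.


Given values:
  Lw = 114.2 dB, R = 124.8 m^2
Formula: SPL = Lw + 10 * log10(4 / R)
Compute 4 / R = 4 / 124.8 = 0.032051
Compute 10 * log10(0.032051) = -14.9416
SPL = 114.2 + (-14.9416) = 99.26

99.26 dB


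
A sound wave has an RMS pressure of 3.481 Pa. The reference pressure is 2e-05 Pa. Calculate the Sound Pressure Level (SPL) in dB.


Given values:
  p = 3.481 Pa
  p_ref = 2e-05 Pa
Formula: SPL = 20 * log10(p / p_ref)
Compute ratio: p / p_ref = 3.481 / 2e-05 = 174050
Compute log10: log10(174050) = 5.240674
Multiply: SPL = 20 * 5.240674 = 104.81

104.81 dB


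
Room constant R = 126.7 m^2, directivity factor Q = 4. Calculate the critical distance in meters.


Given values:
  R = 126.7 m^2, Q = 4
Formula: d_c = 0.141 * sqrt(Q * R)
Compute Q * R = 4 * 126.7 = 506.8
Compute sqrt(506.8) = 22.5122
d_c = 0.141 * 22.5122 = 3.174

3.174 m


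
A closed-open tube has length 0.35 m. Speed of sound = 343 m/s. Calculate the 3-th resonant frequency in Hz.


Given values:
  Tube type: closed-open, L = 0.35 m, c = 343 m/s, n = 3
Formula: f_n = (2n - 1) * c / (4 * L)
Compute 2n - 1 = 2*3 - 1 = 5
Compute 4 * L = 4 * 0.35 = 1.4
f = 5 * 343 / 1.4
f = 1225.0

1225.0 Hz


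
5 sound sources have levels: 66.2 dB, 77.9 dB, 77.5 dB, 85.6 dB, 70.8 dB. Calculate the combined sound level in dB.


Formula: L_total = 10 * log10( sum(10^(Li/10)) )
  Source 1: 10^(66.2/10) = 4168693.8347
  Source 2: 10^(77.9/10) = 61659500.1861
  Source 3: 10^(77.5/10) = 56234132.519
  Source 4: 10^(85.6/10) = 363078054.7701
  Source 5: 10^(70.8/10) = 12022644.3462
Sum of linear values = 497163025.6561
L_total = 10 * log10(497163025.6561) = 86.96

86.96 dB


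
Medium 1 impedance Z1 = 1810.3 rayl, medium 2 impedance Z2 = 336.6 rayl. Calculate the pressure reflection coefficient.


Given values:
  Z1 = 1810.3 rayl, Z2 = 336.6 rayl
Formula: R = (Z2 - Z1) / (Z2 + Z1)
Numerator: Z2 - Z1 = 336.6 - 1810.3 = -1473.7
Denominator: Z2 + Z1 = 336.6 + 1810.3 = 2146.9
R = -1473.7 / 2146.9 = -0.6864

-0.6864


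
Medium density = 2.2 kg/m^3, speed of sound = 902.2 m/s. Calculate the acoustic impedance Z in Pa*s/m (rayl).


Given values:
  rho = 2.2 kg/m^3
  c = 902.2 m/s
Formula: Z = rho * c
Z = 2.2 * 902.2
Z = 1984.84

1984.84 rayl


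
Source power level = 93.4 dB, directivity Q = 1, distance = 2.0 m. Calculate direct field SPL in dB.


Given values:
  Lw = 93.4 dB, Q = 1, r = 2.0 m
Formula: SPL = Lw + 10 * log10(Q / (4 * pi * r^2))
Compute 4 * pi * r^2 = 4 * pi * 2.0^2 = 50.2655
Compute Q / denom = 1 / 50.2655 = 0.01989436
Compute 10 * log10(0.01989436) = -17.0127
SPL = 93.4 + (-17.0127) = 76.39

76.39 dB


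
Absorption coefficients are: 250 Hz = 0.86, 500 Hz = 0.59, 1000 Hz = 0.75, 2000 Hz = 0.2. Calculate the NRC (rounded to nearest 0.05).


Given values:
  a_250 = 0.86, a_500 = 0.59
  a_1000 = 0.75, a_2000 = 0.2
Formula: NRC = (a250 + a500 + a1000 + a2000) / 4
Sum = 0.86 + 0.59 + 0.75 + 0.2 = 2.4
NRC = 2.4 / 4 = 0.6
Rounded to nearest 0.05: 0.6

0.6


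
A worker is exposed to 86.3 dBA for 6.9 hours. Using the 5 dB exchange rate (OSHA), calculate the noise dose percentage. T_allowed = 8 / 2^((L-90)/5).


Given values:
  L = 86.3 dBA, T = 6.9 hours
Formula: T_allowed = 8 / 2^((L - 90) / 5)
Compute exponent: (86.3 - 90) / 5 = -0.74
Compute 2^(-0.74) = 0.598739
T_allowed = 8 / 0.598739 = 13.361415 hours
Dose = (T / T_allowed) * 100
Dose = (6.9 / 13.361415) * 100 = 51.64

51.64 %


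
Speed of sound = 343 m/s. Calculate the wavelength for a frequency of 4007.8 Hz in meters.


Given values:
  c = 343 m/s, f = 4007.8 Hz
Formula: lambda = c / f
lambda = 343 / 4007.8
lambda = 0.0856

0.0856 m


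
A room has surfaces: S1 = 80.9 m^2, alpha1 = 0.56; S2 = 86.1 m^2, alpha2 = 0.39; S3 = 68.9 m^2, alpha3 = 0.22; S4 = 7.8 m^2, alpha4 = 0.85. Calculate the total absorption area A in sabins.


Given surfaces:
  Surface 1: 80.9 * 0.56 = 45.304
  Surface 2: 86.1 * 0.39 = 33.579
  Surface 3: 68.9 * 0.22 = 15.158
  Surface 4: 7.8 * 0.85 = 6.63
Formula: A = sum(Si * alpha_i)
A = 45.304 + 33.579 + 15.158 + 6.63
A = 100.67

100.67 sabins


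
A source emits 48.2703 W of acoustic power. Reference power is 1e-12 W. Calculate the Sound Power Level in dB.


Given values:
  W = 48.2703 W
  W_ref = 1e-12 W
Formula: SWL = 10 * log10(W / W_ref)
Compute ratio: W / W_ref = 48270300000000
Compute log10: log10(48270300000000) = 13.68368
Multiply: SWL = 10 * 13.68368 = 136.84

136.84 dB


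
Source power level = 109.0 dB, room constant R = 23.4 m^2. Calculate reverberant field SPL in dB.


Given values:
  Lw = 109.0 dB, R = 23.4 m^2
Formula: SPL = Lw + 10 * log10(4 / R)
Compute 4 / R = 4 / 23.4 = 0.17094
Compute 10 * log10(0.17094) = -7.6716
SPL = 109.0 + (-7.6716) = 101.33

101.33 dB


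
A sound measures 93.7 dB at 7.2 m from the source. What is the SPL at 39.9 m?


Given values:
  SPL1 = 93.7 dB, r1 = 7.2 m, r2 = 39.9 m
Formula: SPL2 = SPL1 - 20 * log10(r2 / r1)
Compute ratio: r2 / r1 = 39.9 / 7.2 = 5.5417
Compute log10: log10(5.5417) = 0.743643
Compute drop: 20 * 0.743643 = 14.8729
SPL2 = 93.7 - 14.8729 = 78.83

78.83 dB


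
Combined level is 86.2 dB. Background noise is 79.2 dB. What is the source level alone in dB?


Given values:
  L_total = 86.2 dB, L_bg = 79.2 dB
Formula: L_source = 10 * log10(10^(L_total/10) - 10^(L_bg/10))
Convert to linear:
  10^(86.2/10) = 416869383.4703
  10^(79.2/10) = 83176377.1103
Difference: 416869383.4703 - 83176377.1103 = 333693006.36
L_source = 10 * log10(333693006.36) = 85.23

85.23 dB


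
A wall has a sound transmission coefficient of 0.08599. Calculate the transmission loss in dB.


Given values:
  tau = 0.08599
Formula: TL = 10 * log10(1 / tau)
Compute 1 / tau = 1 / 0.08599 = 11.6293
Compute log10(11.6293) = 1.065554
TL = 10 * 1.065554 = 10.66

10.66 dB


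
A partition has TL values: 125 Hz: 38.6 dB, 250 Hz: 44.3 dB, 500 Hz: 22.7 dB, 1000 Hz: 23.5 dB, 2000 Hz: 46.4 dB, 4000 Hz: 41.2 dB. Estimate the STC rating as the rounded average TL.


Given TL values at each frequency:
  125 Hz: 38.6 dB
  250 Hz: 44.3 dB
  500 Hz: 22.7 dB
  1000 Hz: 23.5 dB
  2000 Hz: 46.4 dB
  4000 Hz: 41.2 dB
Formula: STC ~ round(average of TL values)
Sum = 38.6 + 44.3 + 22.7 + 23.5 + 46.4 + 41.2 = 216.7
Average = 216.7 / 6 = 36.12
Rounded: 36

36


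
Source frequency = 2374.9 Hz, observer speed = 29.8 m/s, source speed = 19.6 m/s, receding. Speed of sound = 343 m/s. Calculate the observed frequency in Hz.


Given values:
  f_s = 2374.9 Hz, v_o = 29.8 m/s, v_s = 19.6 m/s
  Direction: receding
Formula: f_o = f_s * (c - v_o) / (c + v_s)
Numerator: c - v_o = 343 - 29.8 = 313.2
Denominator: c + v_s = 343 + 19.6 = 362.6
f_o = 2374.9 * 313.2 / 362.6 = 2051.35

2051.35 Hz


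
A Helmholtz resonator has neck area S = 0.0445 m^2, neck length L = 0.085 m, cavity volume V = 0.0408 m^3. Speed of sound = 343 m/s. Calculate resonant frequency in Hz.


Given values:
  S = 0.0445 m^2, L = 0.085 m, V = 0.0408 m^3, c = 343 m/s
Formula: f = (c / (2*pi)) * sqrt(S / (V * L))
Compute V * L = 0.0408 * 0.085 = 0.003468
Compute S / (V * L) = 0.0445 / 0.003468 = 12.8316
Compute sqrt(12.8316) = 3.582122
Compute c / (2*pi) = 343 / 6.283185 = 54.590148
f = 54.590148 * 3.582122 = 195.55

195.55 Hz


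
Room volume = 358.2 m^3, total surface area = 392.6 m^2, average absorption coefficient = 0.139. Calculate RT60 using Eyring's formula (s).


Given values:
  V = 358.2 m^3, S = 392.6 m^2, alpha = 0.139
Formula: RT60 = 0.161 * V / (-S * ln(1 - alpha))
Compute ln(1 - 0.139) = ln(0.861) = -0.149661
Denominator: -392.6 * -0.149661 = 58.7569
Numerator: 0.161 * 358.2 = 57.6702
RT60 = 57.6702 / 58.7569 = 0.982

0.982 s


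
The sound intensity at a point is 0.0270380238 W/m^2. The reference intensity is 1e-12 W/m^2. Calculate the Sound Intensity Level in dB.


Given values:
  I = 0.0270380238 W/m^2
  I_ref = 1e-12 W/m^2
Formula: SIL = 10 * log10(I / I_ref)
Compute ratio: I / I_ref = 27038023800
Compute log10: log10(27038023800) = 10.431975
Multiply: SIL = 10 * 10.431975 = 104.32

104.32 dB


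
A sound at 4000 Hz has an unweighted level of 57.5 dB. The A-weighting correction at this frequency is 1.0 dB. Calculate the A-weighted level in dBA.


Given values:
  SPL = 57.5 dB
  A-weighting at 4000 Hz = 1.0 dB
Formula: L_A = SPL + A_weight
L_A = 57.5 + (1.0)
L_A = 58.5

58.5 dBA


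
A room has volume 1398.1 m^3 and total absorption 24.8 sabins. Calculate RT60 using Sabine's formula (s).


Given values:
  V = 1398.1 m^3
  A = 24.8 sabins
Formula: RT60 = 0.161 * V / A
Numerator: 0.161 * 1398.1 = 225.0941
RT60 = 225.0941 / 24.8 = 9.076

9.076 s


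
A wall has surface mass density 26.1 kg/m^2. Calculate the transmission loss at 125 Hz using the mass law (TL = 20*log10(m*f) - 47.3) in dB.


Given values:
  m = 26.1 kg/m^2, f = 125 Hz
Formula: TL = 20 * log10(m * f) - 47.3
Compute m * f = 26.1 * 125 = 3262.5
Compute log10(3262.5) = 3.513551
Compute 20 * 3.513551 = 70.271
TL = 70.271 - 47.3 = 22.97

22.97 dB


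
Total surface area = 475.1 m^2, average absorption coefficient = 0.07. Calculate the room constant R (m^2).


Given values:
  S = 475.1 m^2, alpha = 0.07
Formula: R = S * alpha / (1 - alpha)
Numerator: 475.1 * 0.07 = 33.257
Denominator: 1 - 0.07 = 0.93
R = 33.257 / 0.93 = 35.76

35.76 m^2


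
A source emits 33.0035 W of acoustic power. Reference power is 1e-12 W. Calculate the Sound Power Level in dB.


Given values:
  W = 33.0035 W
  W_ref = 1e-12 W
Formula: SWL = 10 * log10(W / W_ref)
Compute ratio: W / W_ref = 33003500000000
Compute log10: log10(33003500000000) = 13.51856
Multiply: SWL = 10 * 13.51856 = 135.19

135.19 dB


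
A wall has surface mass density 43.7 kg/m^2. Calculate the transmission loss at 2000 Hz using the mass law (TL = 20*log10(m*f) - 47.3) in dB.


Given values:
  m = 43.7 kg/m^2, f = 2000 Hz
Formula: TL = 20 * log10(m * f) - 47.3
Compute m * f = 43.7 * 2000 = 87400.0
Compute log10(87400.0) = 4.941511
Compute 20 * 4.941511 = 98.8302
TL = 98.8302 - 47.3 = 51.53

51.53 dB


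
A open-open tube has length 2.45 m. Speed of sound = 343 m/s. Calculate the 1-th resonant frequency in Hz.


Given values:
  Tube type: open-open, L = 2.45 m, c = 343 m/s, n = 1
Formula: f_n = n * c / (2 * L)
Compute 2 * L = 2 * 2.45 = 4.9
f = 1 * 343 / 4.9
f = 70.0

70.0 Hz


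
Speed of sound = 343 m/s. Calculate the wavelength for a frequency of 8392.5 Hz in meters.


Given values:
  c = 343 m/s, f = 8392.5 Hz
Formula: lambda = c / f
lambda = 343 / 8392.5
lambda = 0.0409

0.0409 m


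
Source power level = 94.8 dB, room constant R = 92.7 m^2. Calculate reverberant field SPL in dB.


Given values:
  Lw = 94.8 dB, R = 92.7 m^2
Formula: SPL = Lw + 10 * log10(4 / R)
Compute 4 / R = 4 / 92.7 = 0.04315
Compute 10 * log10(0.04315) = -13.6502
SPL = 94.8 + (-13.6502) = 81.15

81.15 dB


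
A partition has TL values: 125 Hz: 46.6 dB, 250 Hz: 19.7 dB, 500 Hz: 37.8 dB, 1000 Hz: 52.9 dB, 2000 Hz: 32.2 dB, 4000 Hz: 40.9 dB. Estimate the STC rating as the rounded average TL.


Given TL values at each frequency:
  125 Hz: 46.6 dB
  250 Hz: 19.7 dB
  500 Hz: 37.8 dB
  1000 Hz: 52.9 dB
  2000 Hz: 32.2 dB
  4000 Hz: 40.9 dB
Formula: STC ~ round(average of TL values)
Sum = 46.6 + 19.7 + 37.8 + 52.9 + 32.2 + 40.9 = 230.1
Average = 230.1 / 6 = 38.35
Rounded: 38

38


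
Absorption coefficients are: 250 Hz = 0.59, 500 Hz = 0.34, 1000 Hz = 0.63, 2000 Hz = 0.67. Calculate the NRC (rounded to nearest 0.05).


Given values:
  a_250 = 0.59, a_500 = 0.34
  a_1000 = 0.63, a_2000 = 0.67
Formula: NRC = (a250 + a500 + a1000 + a2000) / 4
Sum = 0.59 + 0.34 + 0.63 + 0.67 = 2.23
NRC = 2.23 / 4 = 0.5575
Rounded to nearest 0.05: 0.55

0.55


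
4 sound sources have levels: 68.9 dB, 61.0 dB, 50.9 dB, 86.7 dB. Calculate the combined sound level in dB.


Formula: L_total = 10 * log10( sum(10^(Li/10)) )
  Source 1: 10^(68.9/10) = 7762471.1663
  Source 2: 10^(61.0/10) = 1258925.4118
  Source 3: 10^(50.9/10) = 123026.8771
  Source 4: 10^(86.7/10) = 467735141.2872
Sum of linear values = 476879564.7424
L_total = 10 * log10(476879564.7424) = 86.78

86.78 dB


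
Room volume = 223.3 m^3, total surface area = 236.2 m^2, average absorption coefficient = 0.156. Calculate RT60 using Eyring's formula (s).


Given values:
  V = 223.3 m^3, S = 236.2 m^2, alpha = 0.156
Formula: RT60 = 0.161 * V / (-S * ln(1 - alpha))
Compute ln(1 - 0.156) = ln(0.844) = -0.169603
Denominator: -236.2 * -0.169603 = 40.0602
Numerator: 0.161 * 223.3 = 35.9513
RT60 = 35.9513 / 40.0602 = 0.897

0.897 s


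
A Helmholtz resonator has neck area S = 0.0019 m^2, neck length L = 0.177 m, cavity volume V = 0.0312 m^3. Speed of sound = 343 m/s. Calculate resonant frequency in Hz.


Given values:
  S = 0.0019 m^2, L = 0.177 m, V = 0.0312 m^3, c = 343 m/s
Formula: f = (c / (2*pi)) * sqrt(S / (V * L))
Compute V * L = 0.0312 * 0.177 = 0.0055224
Compute S / (V * L) = 0.0019 / 0.0055224 = 0.3441
Compute sqrt(0.3441) = 0.5866
Compute c / (2*pi) = 343 / 6.283185 = 54.590148
f = 54.590148 * 0.5866 = 32.02

32.02 Hz


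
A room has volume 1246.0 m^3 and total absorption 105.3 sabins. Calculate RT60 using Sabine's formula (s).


Given values:
  V = 1246.0 m^3
  A = 105.3 sabins
Formula: RT60 = 0.161 * V / A
Numerator: 0.161 * 1246.0 = 200.606
RT60 = 200.606 / 105.3 = 1.905

1.905 s


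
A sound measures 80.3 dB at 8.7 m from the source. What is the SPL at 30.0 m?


Given values:
  SPL1 = 80.3 dB, r1 = 8.7 m, r2 = 30.0 m
Formula: SPL2 = SPL1 - 20 * log10(r2 / r1)
Compute ratio: r2 / r1 = 30.0 / 8.7 = 3.4483
Compute log10: log10(3.4483) = 0.537605
Compute drop: 20 * 0.537605 = 10.7521
SPL2 = 80.3 - 10.7521 = 69.55

69.55 dB


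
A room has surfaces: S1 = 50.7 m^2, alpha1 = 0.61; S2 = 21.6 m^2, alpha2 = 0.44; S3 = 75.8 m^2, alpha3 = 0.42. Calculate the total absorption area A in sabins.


Given surfaces:
  Surface 1: 50.7 * 0.61 = 30.927
  Surface 2: 21.6 * 0.44 = 9.504
  Surface 3: 75.8 * 0.42 = 31.836
Formula: A = sum(Si * alpha_i)
A = 30.927 + 9.504 + 31.836
A = 72.27

72.27 sabins


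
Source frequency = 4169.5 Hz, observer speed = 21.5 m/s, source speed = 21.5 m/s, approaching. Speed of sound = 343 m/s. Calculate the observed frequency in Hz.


Given values:
  f_s = 4169.5 Hz, v_o = 21.5 m/s, v_s = 21.5 m/s
  Direction: approaching
Formula: f_o = f_s * (c + v_o) / (c - v_s)
Numerator: c + v_o = 343 + 21.5 = 364.5
Denominator: c - v_s = 343 - 21.5 = 321.5
f_o = 4169.5 * 364.5 / 321.5 = 4727.16

4727.16 Hz


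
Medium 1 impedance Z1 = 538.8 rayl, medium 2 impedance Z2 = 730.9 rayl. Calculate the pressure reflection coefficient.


Given values:
  Z1 = 538.8 rayl, Z2 = 730.9 rayl
Formula: R = (Z2 - Z1) / (Z2 + Z1)
Numerator: Z2 - Z1 = 730.9 - 538.8 = 192.1
Denominator: Z2 + Z1 = 730.9 + 538.8 = 1269.7
R = 192.1 / 1269.7 = 0.1513

0.1513


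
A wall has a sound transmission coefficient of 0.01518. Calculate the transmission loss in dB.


Given values:
  tau = 0.01518
Formula: TL = 10 * log10(1 / tau)
Compute 1 / tau = 1 / 0.01518 = 65.8762
Compute log10(65.8762) = 1.818729
TL = 10 * 1.818729 = 18.19

18.19 dB


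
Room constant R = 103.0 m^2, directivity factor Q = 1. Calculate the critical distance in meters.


Given values:
  R = 103.0 m^2, Q = 1
Formula: d_c = 0.141 * sqrt(Q * R)
Compute Q * R = 1 * 103.0 = 103.0
Compute sqrt(103.0) = 10.1489
d_c = 0.141 * 10.1489 = 1.431

1.431 m


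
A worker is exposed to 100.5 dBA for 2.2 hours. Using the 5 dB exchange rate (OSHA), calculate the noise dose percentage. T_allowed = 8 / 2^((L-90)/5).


Given values:
  L = 100.5 dBA, T = 2.2 hours
Formula: T_allowed = 8 / 2^((L - 90) / 5)
Compute exponent: (100.5 - 90) / 5 = 2.1
Compute 2^(2.1) = 4.287094
T_allowed = 8 / 4.287094 = 1.866066 hours
Dose = (T / T_allowed) * 100
Dose = (2.2 / 1.866066) * 100 = 117.9

117.9 %


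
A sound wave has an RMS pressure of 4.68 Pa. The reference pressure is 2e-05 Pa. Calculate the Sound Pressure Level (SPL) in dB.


Given values:
  p = 4.68 Pa
  p_ref = 2e-05 Pa
Formula: SPL = 20 * log10(p / p_ref)
Compute ratio: p / p_ref = 4.68 / 2e-05 = 234000
Compute log10: log10(234000) = 5.369216
Multiply: SPL = 20 * 5.369216 = 107.38

107.38 dB


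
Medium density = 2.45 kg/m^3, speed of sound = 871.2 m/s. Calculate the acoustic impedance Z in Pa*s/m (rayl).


Given values:
  rho = 2.45 kg/m^3
  c = 871.2 m/s
Formula: Z = rho * c
Z = 2.45 * 871.2
Z = 2134.44

2134.44 rayl


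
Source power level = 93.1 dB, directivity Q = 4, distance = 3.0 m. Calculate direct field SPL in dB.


Given values:
  Lw = 93.1 dB, Q = 4, r = 3.0 m
Formula: SPL = Lw + 10 * log10(Q / (4 * pi * r^2))
Compute 4 * pi * r^2 = 4 * pi * 3.0^2 = 113.0973
Compute Q / denom = 4 / 113.0973 = 0.03536778
Compute 10 * log10(0.03536778) = -14.5139
SPL = 93.1 + (-14.5139) = 78.59

78.59 dB


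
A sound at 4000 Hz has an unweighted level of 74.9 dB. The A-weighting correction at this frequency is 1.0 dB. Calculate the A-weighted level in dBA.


Given values:
  SPL = 74.9 dB
  A-weighting at 4000 Hz = 1.0 dB
Formula: L_A = SPL + A_weight
L_A = 74.9 + (1.0)
L_A = 75.9

75.9 dBA


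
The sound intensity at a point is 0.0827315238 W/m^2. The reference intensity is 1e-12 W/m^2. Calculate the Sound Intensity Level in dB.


Given values:
  I = 0.0827315238 W/m^2
  I_ref = 1e-12 W/m^2
Formula: SIL = 10 * log10(I / I_ref)
Compute ratio: I / I_ref = 82731523800
Compute log10: log10(82731523800) = 10.917671
Multiply: SIL = 10 * 10.917671 = 109.18

109.18 dB


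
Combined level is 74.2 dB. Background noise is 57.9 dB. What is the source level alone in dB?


Given values:
  L_total = 74.2 dB, L_bg = 57.9 dB
Formula: L_source = 10 * log10(10^(L_total/10) - 10^(L_bg/10))
Convert to linear:
  10^(74.2/10) = 26302679.919
  10^(57.9/10) = 616595.0019
Difference: 26302679.919 - 616595.0019 = 25686084.9171
L_source = 10 * log10(25686084.9171) = 74.1

74.1 dB


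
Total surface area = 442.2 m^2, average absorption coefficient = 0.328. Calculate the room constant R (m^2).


Given values:
  S = 442.2 m^2, alpha = 0.328
Formula: R = S * alpha / (1 - alpha)
Numerator: 442.2 * 0.328 = 145.0416
Denominator: 1 - 0.328 = 0.672
R = 145.0416 / 0.672 = 215.84

215.84 m^2


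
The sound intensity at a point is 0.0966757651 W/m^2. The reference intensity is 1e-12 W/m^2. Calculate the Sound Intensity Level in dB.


Given values:
  I = 0.0966757651 W/m^2
  I_ref = 1e-12 W/m^2
Formula: SIL = 10 * log10(I / I_ref)
Compute ratio: I / I_ref = 96675765100
Compute log10: log10(96675765100) = 10.985318
Multiply: SIL = 10 * 10.985318 = 109.85

109.85 dB


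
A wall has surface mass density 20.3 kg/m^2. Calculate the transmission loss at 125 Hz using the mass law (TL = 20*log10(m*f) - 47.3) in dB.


Given values:
  m = 20.3 kg/m^2, f = 125 Hz
Formula: TL = 20 * log10(m * f) - 47.3
Compute m * f = 20.3 * 125 = 2537.5
Compute log10(2537.5) = 3.404406
Compute 20 * 3.404406 = 68.0881
TL = 68.0881 - 47.3 = 20.79

20.79 dB


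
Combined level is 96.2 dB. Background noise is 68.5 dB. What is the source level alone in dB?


Given values:
  L_total = 96.2 dB, L_bg = 68.5 dB
Formula: L_source = 10 * log10(10^(L_total/10) - 10^(L_bg/10))
Convert to linear:
  10^(96.2/10) = 4168693834.7034
  10^(68.5/10) = 7079457.8438
Difference: 4168693834.7034 - 7079457.8438 = 4161614376.8596
L_source = 10 * log10(4161614376.8596) = 96.19

96.19 dB


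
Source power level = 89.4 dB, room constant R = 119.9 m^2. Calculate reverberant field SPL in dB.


Given values:
  Lw = 89.4 dB, R = 119.9 m^2
Formula: SPL = Lw + 10 * log10(4 / R)
Compute 4 / R = 4 / 119.9 = 0.033361
Compute 10 * log10(0.033361) = -14.7676
SPL = 89.4 + (-14.7676) = 74.63

74.63 dB


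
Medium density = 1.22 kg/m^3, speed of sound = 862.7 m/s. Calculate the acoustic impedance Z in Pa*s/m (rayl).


Given values:
  rho = 1.22 kg/m^3
  c = 862.7 m/s
Formula: Z = rho * c
Z = 1.22 * 862.7
Z = 1052.49

1052.49 rayl


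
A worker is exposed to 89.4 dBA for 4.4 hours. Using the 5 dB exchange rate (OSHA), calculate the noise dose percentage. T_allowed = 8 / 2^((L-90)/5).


Given values:
  L = 89.4 dBA, T = 4.4 hours
Formula: T_allowed = 8 / 2^((L - 90) / 5)
Compute exponent: (89.4 - 90) / 5 = -0.12
Compute 2^(-0.12) = 0.920188
T_allowed = 8 / 0.920188 = 8.693876 hours
Dose = (T / T_allowed) * 100
Dose = (4.4 / 8.693876) * 100 = 50.61

50.61 %


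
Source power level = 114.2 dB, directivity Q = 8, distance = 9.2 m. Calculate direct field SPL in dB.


Given values:
  Lw = 114.2 dB, Q = 8, r = 9.2 m
Formula: SPL = Lw + 10 * log10(Q / (4 * pi * r^2))
Compute 4 * pi * r^2 = 4 * pi * 9.2^2 = 1063.6176
Compute Q / denom = 8 / 1063.6176 = 0.0075215
Compute 10 * log10(0.0075215) = -21.237
SPL = 114.2 + (-21.237) = 92.96

92.96 dB


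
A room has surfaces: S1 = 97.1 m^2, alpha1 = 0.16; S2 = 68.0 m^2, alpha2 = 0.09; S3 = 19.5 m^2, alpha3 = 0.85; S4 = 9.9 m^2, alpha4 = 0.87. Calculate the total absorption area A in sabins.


Given surfaces:
  Surface 1: 97.1 * 0.16 = 15.536
  Surface 2: 68.0 * 0.09 = 6.12
  Surface 3: 19.5 * 0.85 = 16.575
  Surface 4: 9.9 * 0.87 = 8.613
Formula: A = sum(Si * alpha_i)
A = 15.536 + 6.12 + 16.575 + 8.613
A = 46.84

46.84 sabins


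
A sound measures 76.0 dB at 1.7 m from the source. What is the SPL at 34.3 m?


Given values:
  SPL1 = 76.0 dB, r1 = 1.7 m, r2 = 34.3 m
Formula: SPL2 = SPL1 - 20 * log10(r2 / r1)
Compute ratio: r2 / r1 = 34.3 / 1.7 = 20.1765
Compute log10: log10(20.1765) = 1.304846
Compute drop: 20 * 1.304846 = 26.0969
SPL2 = 76.0 - 26.0969 = 49.9

49.9 dB


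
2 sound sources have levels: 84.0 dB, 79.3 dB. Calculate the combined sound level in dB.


Formula: L_total = 10 * log10( sum(10^(Li/10)) )
  Source 1: 10^(84.0/10) = 251188643.151
  Source 2: 10^(79.3/10) = 85113803.8202
Sum of linear values = 336302446.9712
L_total = 10 * log10(336302446.9712) = 85.27

85.27 dB


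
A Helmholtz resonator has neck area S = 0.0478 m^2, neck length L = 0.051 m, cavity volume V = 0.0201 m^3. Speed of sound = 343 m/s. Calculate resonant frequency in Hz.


Given values:
  S = 0.0478 m^2, L = 0.051 m, V = 0.0201 m^3, c = 343 m/s
Formula: f = (c / (2*pi)) * sqrt(S / (V * L))
Compute V * L = 0.0201 * 0.051 = 0.0010251
Compute S / (V * L) = 0.0478 / 0.0010251 = 46.6296
Compute sqrt(46.6296) = 6.828587
Compute c / (2*pi) = 343 / 6.283185 = 54.590148
f = 54.590148 * 6.828587 = 372.77

372.77 Hz


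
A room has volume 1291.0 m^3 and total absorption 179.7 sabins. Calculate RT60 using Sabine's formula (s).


Given values:
  V = 1291.0 m^3
  A = 179.7 sabins
Formula: RT60 = 0.161 * V / A
Numerator: 0.161 * 1291.0 = 207.851
RT60 = 207.851 / 179.7 = 1.157

1.157 s


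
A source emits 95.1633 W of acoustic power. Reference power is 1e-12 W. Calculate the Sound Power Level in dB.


Given values:
  W = 95.1633 W
  W_ref = 1e-12 W
Formula: SWL = 10 * log10(W / W_ref)
Compute ratio: W / W_ref = 95163300000000
Compute log10: log10(95163300000000) = 13.978469
Multiply: SWL = 10 * 13.978469 = 139.78

139.78 dB


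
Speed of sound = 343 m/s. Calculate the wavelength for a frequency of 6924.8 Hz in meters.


Given values:
  c = 343 m/s, f = 6924.8 Hz
Formula: lambda = c / f
lambda = 343 / 6924.8
lambda = 0.0495

0.0495 m


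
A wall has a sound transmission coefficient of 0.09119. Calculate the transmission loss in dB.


Given values:
  tau = 0.09119
Formula: TL = 10 * log10(1 / tau)
Compute 1 / tau = 1 / 0.09119 = 10.9661
Compute log10(10.9661) = 1.040052
TL = 10 * 1.040052 = 10.4

10.4 dB


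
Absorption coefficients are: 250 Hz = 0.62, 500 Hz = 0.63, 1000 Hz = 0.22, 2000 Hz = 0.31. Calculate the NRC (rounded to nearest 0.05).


Given values:
  a_250 = 0.62, a_500 = 0.63
  a_1000 = 0.22, a_2000 = 0.31
Formula: NRC = (a250 + a500 + a1000 + a2000) / 4
Sum = 0.62 + 0.63 + 0.22 + 0.31 = 1.78
NRC = 1.78 / 4 = 0.445
Rounded to nearest 0.05: 0.45

0.45


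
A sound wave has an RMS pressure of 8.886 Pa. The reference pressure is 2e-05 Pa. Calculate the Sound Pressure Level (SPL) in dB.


Given values:
  p = 8.886 Pa
  p_ref = 2e-05 Pa
Formula: SPL = 20 * log10(p / p_ref)
Compute ratio: p / p_ref = 8.886 / 2e-05 = 444300
Compute log10: log10(444300) = 5.647676
Multiply: SPL = 20 * 5.647676 = 112.95

112.95 dB


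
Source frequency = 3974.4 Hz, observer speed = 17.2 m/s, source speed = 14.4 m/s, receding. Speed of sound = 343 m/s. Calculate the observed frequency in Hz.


Given values:
  f_s = 3974.4 Hz, v_o = 17.2 m/s, v_s = 14.4 m/s
  Direction: receding
Formula: f_o = f_s * (c - v_o) / (c + v_s)
Numerator: c - v_o = 343 - 17.2 = 325.8
Denominator: c + v_s = 343 + 14.4 = 357.4
f_o = 3974.4 * 325.8 / 357.4 = 3623.0

3623.0 Hz


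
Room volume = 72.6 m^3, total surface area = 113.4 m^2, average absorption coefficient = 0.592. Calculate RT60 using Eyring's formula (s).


Given values:
  V = 72.6 m^3, S = 113.4 m^2, alpha = 0.592
Formula: RT60 = 0.161 * V / (-S * ln(1 - alpha))
Compute ln(1 - 0.592) = ln(0.408) = -0.896488
Denominator: -113.4 * -0.896488 = 101.6617
Numerator: 0.161 * 72.6 = 11.6886
RT60 = 11.6886 / 101.6617 = 0.115

0.115 s


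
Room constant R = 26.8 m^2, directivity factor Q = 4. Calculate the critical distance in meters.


Given values:
  R = 26.8 m^2, Q = 4
Formula: d_c = 0.141 * sqrt(Q * R)
Compute Q * R = 4 * 26.8 = 107.2
Compute sqrt(107.2) = 10.3537
d_c = 0.141 * 10.3537 = 1.46

1.46 m


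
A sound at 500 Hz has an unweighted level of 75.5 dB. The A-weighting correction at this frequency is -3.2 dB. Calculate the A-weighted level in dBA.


Given values:
  SPL = 75.5 dB
  A-weighting at 500 Hz = -3.2 dB
Formula: L_A = SPL + A_weight
L_A = 75.5 + (-3.2)
L_A = 72.3

72.3 dBA


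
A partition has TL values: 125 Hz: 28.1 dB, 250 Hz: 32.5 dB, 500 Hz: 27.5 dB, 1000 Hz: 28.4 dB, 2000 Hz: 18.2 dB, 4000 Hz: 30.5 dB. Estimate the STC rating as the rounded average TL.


Given TL values at each frequency:
  125 Hz: 28.1 dB
  250 Hz: 32.5 dB
  500 Hz: 27.5 dB
  1000 Hz: 28.4 dB
  2000 Hz: 18.2 dB
  4000 Hz: 30.5 dB
Formula: STC ~ round(average of TL values)
Sum = 28.1 + 32.5 + 27.5 + 28.4 + 18.2 + 30.5 = 165.2
Average = 165.2 / 6 = 27.53
Rounded: 28

28


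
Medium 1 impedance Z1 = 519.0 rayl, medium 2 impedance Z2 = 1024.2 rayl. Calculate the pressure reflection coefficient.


Given values:
  Z1 = 519.0 rayl, Z2 = 1024.2 rayl
Formula: R = (Z2 - Z1) / (Z2 + Z1)
Numerator: Z2 - Z1 = 1024.2 - 519.0 = 505.2
Denominator: Z2 + Z1 = 1024.2 + 519.0 = 1543.2
R = 505.2 / 1543.2 = 0.3274

0.3274


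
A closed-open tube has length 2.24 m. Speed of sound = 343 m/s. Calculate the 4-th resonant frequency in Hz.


Given values:
  Tube type: closed-open, L = 2.24 m, c = 343 m/s, n = 4
Formula: f_n = (2n - 1) * c / (4 * L)
Compute 2n - 1 = 2*4 - 1 = 7
Compute 4 * L = 4 * 2.24 = 8.96
f = 7 * 343 / 8.96
f = 267.97

267.97 Hz


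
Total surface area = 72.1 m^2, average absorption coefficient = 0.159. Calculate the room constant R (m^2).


Given values:
  S = 72.1 m^2, alpha = 0.159
Formula: R = S * alpha / (1 - alpha)
Numerator: 72.1 * 0.159 = 11.4639
Denominator: 1 - 0.159 = 0.841
R = 11.4639 / 0.841 = 13.63

13.63 m^2


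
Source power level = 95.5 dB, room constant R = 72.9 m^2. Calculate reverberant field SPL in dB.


Given values:
  Lw = 95.5 dB, R = 72.9 m^2
Formula: SPL = Lw + 10 * log10(4 / R)
Compute 4 / R = 4 / 72.9 = 0.05487
Compute 10 * log10(0.05487) = -12.6067
SPL = 95.5 + (-12.6067) = 82.89

82.89 dB


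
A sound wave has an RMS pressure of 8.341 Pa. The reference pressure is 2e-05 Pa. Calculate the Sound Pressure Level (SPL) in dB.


Given values:
  p = 8.341 Pa
  p_ref = 2e-05 Pa
Formula: SPL = 20 * log10(p / p_ref)
Compute ratio: p / p_ref = 8.341 / 2e-05 = 417050
Compute log10: log10(417050) = 5.620188
Multiply: SPL = 20 * 5.620188 = 112.4

112.4 dB


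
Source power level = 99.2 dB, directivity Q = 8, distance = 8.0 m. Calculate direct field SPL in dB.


Given values:
  Lw = 99.2 dB, Q = 8, r = 8.0 m
Formula: SPL = Lw + 10 * log10(Q / (4 * pi * r^2))
Compute 4 * pi * r^2 = 4 * pi * 8.0^2 = 804.2477
Compute Q / denom = 8 / 804.2477 = 0.00994718
Compute 10 * log10(0.00994718) = -20.023
SPL = 99.2 + (-20.023) = 79.18

79.18 dB


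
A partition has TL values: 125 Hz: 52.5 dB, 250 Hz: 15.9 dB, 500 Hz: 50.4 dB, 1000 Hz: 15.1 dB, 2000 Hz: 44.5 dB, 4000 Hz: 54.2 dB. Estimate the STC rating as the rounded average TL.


Given TL values at each frequency:
  125 Hz: 52.5 dB
  250 Hz: 15.9 dB
  500 Hz: 50.4 dB
  1000 Hz: 15.1 dB
  2000 Hz: 44.5 dB
  4000 Hz: 54.2 dB
Formula: STC ~ round(average of TL values)
Sum = 52.5 + 15.9 + 50.4 + 15.1 + 44.5 + 54.2 = 232.6
Average = 232.6 / 6 = 38.77
Rounded: 39

39


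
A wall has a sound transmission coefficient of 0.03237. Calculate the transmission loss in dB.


Given values:
  tau = 0.03237
Formula: TL = 10 * log10(1 / tau)
Compute 1 / tau = 1 / 0.03237 = 30.8928
Compute log10(30.8928) = 1.489857
TL = 10 * 1.489857 = 14.9

14.9 dB


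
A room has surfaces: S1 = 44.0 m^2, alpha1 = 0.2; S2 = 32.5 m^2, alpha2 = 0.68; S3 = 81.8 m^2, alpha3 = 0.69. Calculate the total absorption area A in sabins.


Given surfaces:
  Surface 1: 44.0 * 0.2 = 8.8
  Surface 2: 32.5 * 0.68 = 22.1
  Surface 3: 81.8 * 0.69 = 56.442
Formula: A = sum(Si * alpha_i)
A = 8.8 + 22.1 + 56.442
A = 87.34

87.34 sabins


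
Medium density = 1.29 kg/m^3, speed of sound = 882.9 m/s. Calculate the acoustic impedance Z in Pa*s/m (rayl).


Given values:
  rho = 1.29 kg/m^3
  c = 882.9 m/s
Formula: Z = rho * c
Z = 1.29 * 882.9
Z = 1138.94

1138.94 rayl


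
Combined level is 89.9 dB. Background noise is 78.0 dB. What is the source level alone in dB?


Given values:
  L_total = 89.9 dB, L_bg = 78.0 dB
Formula: L_source = 10 * log10(10^(L_total/10) - 10^(L_bg/10))
Convert to linear:
  10^(89.9/10) = 977237220.9558
  10^(78.0/10) = 63095734.448
Difference: 977237220.9558 - 63095734.448 = 914141486.5078
L_source = 10 * log10(914141486.5078) = 89.61

89.61 dB


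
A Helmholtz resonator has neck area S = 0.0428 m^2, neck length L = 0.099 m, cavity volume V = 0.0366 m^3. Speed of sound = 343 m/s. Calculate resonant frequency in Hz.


Given values:
  S = 0.0428 m^2, L = 0.099 m, V = 0.0366 m^3, c = 343 m/s
Formula: f = (c / (2*pi)) * sqrt(S / (V * L))
Compute V * L = 0.0366 * 0.099 = 0.0036234
Compute S / (V * L) = 0.0428 / 0.0036234 = 11.8121
Compute sqrt(11.8121) = 3.436874
Compute c / (2*pi) = 343 / 6.283185 = 54.590148
f = 54.590148 * 3.436874 = 187.62

187.62 Hz


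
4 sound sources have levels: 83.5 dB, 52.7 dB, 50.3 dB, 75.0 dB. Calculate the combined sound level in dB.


Formula: L_total = 10 * log10( sum(10^(Li/10)) )
  Source 1: 10^(83.5/10) = 223872113.8568
  Source 2: 10^(52.7/10) = 186208.7137
  Source 3: 10^(50.3/10) = 107151.9305
  Source 4: 10^(75.0/10) = 31622776.6017
Sum of linear values = 255788251.1027
L_total = 10 * log10(255788251.1027) = 84.08

84.08 dB


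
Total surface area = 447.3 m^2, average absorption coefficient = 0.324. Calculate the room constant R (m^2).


Given values:
  S = 447.3 m^2, alpha = 0.324
Formula: R = S * alpha / (1 - alpha)
Numerator: 447.3 * 0.324 = 144.9252
Denominator: 1 - 0.324 = 0.676
R = 144.9252 / 0.676 = 214.39

214.39 m^2


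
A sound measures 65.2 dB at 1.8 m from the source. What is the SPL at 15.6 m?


Given values:
  SPL1 = 65.2 dB, r1 = 1.8 m, r2 = 15.6 m
Formula: SPL2 = SPL1 - 20 * log10(r2 / r1)
Compute ratio: r2 / r1 = 15.6 / 1.8 = 8.6667
Compute log10: log10(8.6667) = 0.937854
Compute drop: 20 * 0.937854 = 18.7571
SPL2 = 65.2 - 18.7571 = 46.44

46.44 dB


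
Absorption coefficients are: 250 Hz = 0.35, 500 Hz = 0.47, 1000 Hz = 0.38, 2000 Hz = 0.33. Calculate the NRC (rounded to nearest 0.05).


Given values:
  a_250 = 0.35, a_500 = 0.47
  a_1000 = 0.38, a_2000 = 0.33
Formula: NRC = (a250 + a500 + a1000 + a2000) / 4
Sum = 0.35 + 0.47 + 0.38 + 0.33 = 1.53
NRC = 1.53 / 4 = 0.3825
Rounded to nearest 0.05: 0.4

0.4


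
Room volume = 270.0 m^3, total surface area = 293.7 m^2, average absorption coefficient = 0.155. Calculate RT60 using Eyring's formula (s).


Given values:
  V = 270.0 m^3, S = 293.7 m^2, alpha = 0.155
Formula: RT60 = 0.161 * V / (-S * ln(1 - alpha))
Compute ln(1 - 0.155) = ln(0.845) = -0.168419
Denominator: -293.7 * -0.168419 = 49.4647
Numerator: 0.161 * 270.0 = 43.47
RT60 = 43.47 / 49.4647 = 0.879

0.879 s


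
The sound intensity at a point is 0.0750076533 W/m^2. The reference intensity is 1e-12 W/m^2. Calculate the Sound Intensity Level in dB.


Given values:
  I = 0.0750076533 W/m^2
  I_ref = 1e-12 W/m^2
Formula: SIL = 10 * log10(I / I_ref)
Compute ratio: I / I_ref = 75007653300
Compute log10: log10(75007653300) = 10.875106
Multiply: SIL = 10 * 10.875106 = 108.75

108.75 dB


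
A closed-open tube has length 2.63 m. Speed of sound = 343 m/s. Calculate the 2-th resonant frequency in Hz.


Given values:
  Tube type: closed-open, L = 2.63 m, c = 343 m/s, n = 2
Formula: f_n = (2n - 1) * c / (4 * L)
Compute 2n - 1 = 2*2 - 1 = 3
Compute 4 * L = 4 * 2.63 = 10.52
f = 3 * 343 / 10.52
f = 97.81

97.81 Hz


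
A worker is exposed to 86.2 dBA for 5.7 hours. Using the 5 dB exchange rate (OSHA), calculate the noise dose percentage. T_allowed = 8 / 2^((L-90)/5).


Given values:
  L = 86.2 dBA, T = 5.7 hours
Formula: T_allowed = 8 / 2^((L - 90) / 5)
Compute exponent: (86.2 - 90) / 5 = -0.76
Compute 2^(-0.76) = 0.590496
T_allowed = 8 / 0.590496 = 13.547933 hours
Dose = (T / T_allowed) * 100
Dose = (5.7 / 13.547933) * 100 = 42.07

42.07 %


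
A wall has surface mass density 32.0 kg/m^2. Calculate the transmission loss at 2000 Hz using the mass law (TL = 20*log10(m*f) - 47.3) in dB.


Given values:
  m = 32.0 kg/m^2, f = 2000 Hz
Formula: TL = 20 * log10(m * f) - 47.3
Compute m * f = 32.0 * 2000 = 64000.0
Compute log10(64000.0) = 4.80618
Compute 20 * 4.80618 = 96.1236
TL = 96.1236 - 47.3 = 48.82

48.82 dB


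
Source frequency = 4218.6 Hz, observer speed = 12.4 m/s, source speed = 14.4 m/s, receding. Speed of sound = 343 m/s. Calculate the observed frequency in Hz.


Given values:
  f_s = 4218.6 Hz, v_o = 12.4 m/s, v_s = 14.4 m/s
  Direction: receding
Formula: f_o = f_s * (c - v_o) / (c + v_s)
Numerator: c - v_o = 343 - 12.4 = 330.6
Denominator: c + v_s = 343 + 14.4 = 357.4
f_o = 4218.6 * 330.6 / 357.4 = 3902.26

3902.26 Hz


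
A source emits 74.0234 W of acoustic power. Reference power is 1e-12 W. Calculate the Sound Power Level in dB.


Given values:
  W = 74.0234 W
  W_ref = 1e-12 W
Formula: SWL = 10 * log10(W / W_ref)
Compute ratio: W / W_ref = 74023400000000
Compute log10: log10(74023400000000) = 13.869369
Multiply: SWL = 10 * 13.869369 = 138.69

138.69 dB


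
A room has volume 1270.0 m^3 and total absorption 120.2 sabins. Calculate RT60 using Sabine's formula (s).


Given values:
  V = 1270.0 m^3
  A = 120.2 sabins
Formula: RT60 = 0.161 * V / A
Numerator: 0.161 * 1270.0 = 204.47
RT60 = 204.47 / 120.2 = 1.701

1.701 s


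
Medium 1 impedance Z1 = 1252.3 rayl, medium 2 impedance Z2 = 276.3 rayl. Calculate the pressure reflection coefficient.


Given values:
  Z1 = 1252.3 rayl, Z2 = 276.3 rayl
Formula: R = (Z2 - Z1) / (Z2 + Z1)
Numerator: Z2 - Z1 = 276.3 - 1252.3 = -976.0
Denominator: Z2 + Z1 = 276.3 + 1252.3 = 1528.6
R = -976.0 / 1528.6 = -0.6385

-0.6385


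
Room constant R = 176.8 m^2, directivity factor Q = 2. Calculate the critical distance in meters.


Given values:
  R = 176.8 m^2, Q = 2
Formula: d_c = 0.141 * sqrt(Q * R)
Compute Q * R = 2 * 176.8 = 353.6
Compute sqrt(353.6) = 18.8043
d_c = 0.141 * 18.8043 = 2.651

2.651 m


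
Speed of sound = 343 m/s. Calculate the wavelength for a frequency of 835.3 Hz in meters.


Given values:
  c = 343 m/s, f = 835.3 Hz
Formula: lambda = c / f
lambda = 343 / 835.3
lambda = 0.4106

0.4106 m


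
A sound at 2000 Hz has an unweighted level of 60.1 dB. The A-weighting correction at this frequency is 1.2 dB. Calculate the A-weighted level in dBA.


Given values:
  SPL = 60.1 dB
  A-weighting at 2000 Hz = 1.2 dB
Formula: L_A = SPL + A_weight
L_A = 60.1 + (1.2)
L_A = 61.3

61.3 dBA
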